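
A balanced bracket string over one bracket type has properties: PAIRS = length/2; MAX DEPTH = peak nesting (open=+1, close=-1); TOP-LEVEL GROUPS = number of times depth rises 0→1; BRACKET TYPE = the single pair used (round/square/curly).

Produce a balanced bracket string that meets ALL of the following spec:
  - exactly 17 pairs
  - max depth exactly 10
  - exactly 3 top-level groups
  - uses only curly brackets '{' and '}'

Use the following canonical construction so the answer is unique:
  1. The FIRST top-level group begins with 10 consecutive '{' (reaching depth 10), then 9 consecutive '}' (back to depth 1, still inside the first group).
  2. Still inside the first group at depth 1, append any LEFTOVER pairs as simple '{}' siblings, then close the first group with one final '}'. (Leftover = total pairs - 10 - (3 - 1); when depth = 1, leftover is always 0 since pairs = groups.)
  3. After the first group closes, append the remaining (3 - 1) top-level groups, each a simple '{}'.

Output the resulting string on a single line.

Spec: pairs=17 depth=10 groups=3
Leftover pairs = 17 - 10 - (3-1) = 5
First group: deep chain of depth 10 + 5 sibling pairs
Remaining 2 groups: simple '{}' each

Answer: {{{{{{{{{{}}}}}}}}}{}{}{}{}{}}{}{}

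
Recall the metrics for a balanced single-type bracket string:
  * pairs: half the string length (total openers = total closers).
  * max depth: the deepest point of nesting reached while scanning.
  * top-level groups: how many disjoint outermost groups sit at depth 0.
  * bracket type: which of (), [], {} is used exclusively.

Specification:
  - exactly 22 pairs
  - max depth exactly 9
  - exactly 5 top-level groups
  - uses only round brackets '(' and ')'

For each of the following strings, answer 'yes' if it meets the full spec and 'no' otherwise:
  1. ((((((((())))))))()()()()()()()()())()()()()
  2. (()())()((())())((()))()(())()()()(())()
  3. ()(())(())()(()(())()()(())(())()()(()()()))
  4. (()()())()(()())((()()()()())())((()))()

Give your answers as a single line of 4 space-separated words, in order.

Answer: yes no no no

Derivation:
String 1 '((((((((())))))))()()()()()()()()())()()()()': depth seq [1 2 3 4 5 6 7 8 9 8 7 6 5 4 3 2 1 2 1 2 1 2 1 2 1 2 1 2 1 2 1 2 1 2 1 0 1 0 1 0 1 0 1 0]
  -> pairs=22 depth=9 groups=5 -> yes
String 2 '(()())()((())())((()))()(())()()()(())()': depth seq [1 2 1 2 1 0 1 0 1 2 3 2 1 2 1 0 1 2 3 2 1 0 1 0 1 2 1 0 1 0 1 0 1 0 1 2 1 0 1 0]
  -> pairs=20 depth=3 groups=11 -> no
String 3 '()(())(())()(()(())()()(())(())()()(()()()))': depth seq [1 0 1 2 1 0 1 2 1 0 1 0 1 2 1 2 3 2 1 2 1 2 1 2 3 2 1 2 3 2 1 2 1 2 1 2 3 2 3 2 3 2 1 0]
  -> pairs=22 depth=3 groups=5 -> no
String 4 '(()()())()(()())((()()()()())())((()))()': depth seq [1 2 1 2 1 2 1 0 1 0 1 2 1 2 1 0 1 2 3 2 3 2 3 2 3 2 3 2 1 2 1 0 1 2 3 2 1 0 1 0]
  -> pairs=20 depth=3 groups=6 -> no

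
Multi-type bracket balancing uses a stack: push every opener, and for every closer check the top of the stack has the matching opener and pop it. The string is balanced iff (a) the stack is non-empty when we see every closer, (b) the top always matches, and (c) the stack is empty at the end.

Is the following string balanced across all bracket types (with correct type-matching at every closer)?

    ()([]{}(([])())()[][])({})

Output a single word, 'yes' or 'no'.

pos 0: push '('; stack = (
pos 1: ')' matches '('; pop; stack = (empty)
pos 2: push '('; stack = (
pos 3: push '['; stack = ([
pos 4: ']' matches '['; pop; stack = (
pos 5: push '{'; stack = ({
pos 6: '}' matches '{'; pop; stack = (
pos 7: push '('; stack = ((
pos 8: push '('; stack = (((
pos 9: push '['; stack = ((([
pos 10: ']' matches '['; pop; stack = (((
pos 11: ')' matches '('; pop; stack = ((
pos 12: push '('; stack = (((
pos 13: ')' matches '('; pop; stack = ((
pos 14: ')' matches '('; pop; stack = (
pos 15: push '('; stack = ((
pos 16: ')' matches '('; pop; stack = (
pos 17: push '['; stack = ([
pos 18: ']' matches '['; pop; stack = (
pos 19: push '['; stack = ([
pos 20: ']' matches '['; pop; stack = (
pos 21: ')' matches '('; pop; stack = (empty)
pos 22: push '('; stack = (
pos 23: push '{'; stack = ({
pos 24: '}' matches '{'; pop; stack = (
pos 25: ')' matches '('; pop; stack = (empty)
end: stack empty → VALID
Verdict: properly nested → yes

Answer: yes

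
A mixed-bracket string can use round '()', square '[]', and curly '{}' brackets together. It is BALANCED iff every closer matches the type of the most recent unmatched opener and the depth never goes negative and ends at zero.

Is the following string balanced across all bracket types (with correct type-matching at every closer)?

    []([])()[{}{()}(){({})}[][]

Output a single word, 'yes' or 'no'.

Answer: no

Derivation:
pos 0: push '['; stack = [
pos 1: ']' matches '['; pop; stack = (empty)
pos 2: push '('; stack = (
pos 3: push '['; stack = ([
pos 4: ']' matches '['; pop; stack = (
pos 5: ')' matches '('; pop; stack = (empty)
pos 6: push '('; stack = (
pos 7: ')' matches '('; pop; stack = (empty)
pos 8: push '['; stack = [
pos 9: push '{'; stack = [{
pos 10: '}' matches '{'; pop; stack = [
pos 11: push '{'; stack = [{
pos 12: push '('; stack = [{(
pos 13: ')' matches '('; pop; stack = [{
pos 14: '}' matches '{'; pop; stack = [
pos 15: push '('; stack = [(
pos 16: ')' matches '('; pop; stack = [
pos 17: push '{'; stack = [{
pos 18: push '('; stack = [{(
pos 19: push '{'; stack = [{({
pos 20: '}' matches '{'; pop; stack = [{(
pos 21: ')' matches '('; pop; stack = [{
pos 22: '}' matches '{'; pop; stack = [
pos 23: push '['; stack = [[
pos 24: ']' matches '['; pop; stack = [
pos 25: push '['; stack = [[
pos 26: ']' matches '['; pop; stack = [
end: stack still non-empty ([) → INVALID
Verdict: unclosed openers at end: [ → no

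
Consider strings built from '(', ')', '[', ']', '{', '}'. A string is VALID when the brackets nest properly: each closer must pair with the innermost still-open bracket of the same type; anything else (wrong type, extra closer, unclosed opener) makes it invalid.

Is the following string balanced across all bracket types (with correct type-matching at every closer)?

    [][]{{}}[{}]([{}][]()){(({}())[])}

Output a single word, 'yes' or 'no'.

pos 0: push '['; stack = [
pos 1: ']' matches '['; pop; stack = (empty)
pos 2: push '['; stack = [
pos 3: ']' matches '['; pop; stack = (empty)
pos 4: push '{'; stack = {
pos 5: push '{'; stack = {{
pos 6: '}' matches '{'; pop; stack = {
pos 7: '}' matches '{'; pop; stack = (empty)
pos 8: push '['; stack = [
pos 9: push '{'; stack = [{
pos 10: '}' matches '{'; pop; stack = [
pos 11: ']' matches '['; pop; stack = (empty)
pos 12: push '('; stack = (
pos 13: push '['; stack = ([
pos 14: push '{'; stack = ([{
pos 15: '}' matches '{'; pop; stack = ([
pos 16: ']' matches '['; pop; stack = (
pos 17: push '['; stack = ([
pos 18: ']' matches '['; pop; stack = (
pos 19: push '('; stack = ((
pos 20: ')' matches '('; pop; stack = (
pos 21: ')' matches '('; pop; stack = (empty)
pos 22: push '{'; stack = {
pos 23: push '('; stack = {(
pos 24: push '('; stack = {((
pos 25: push '{'; stack = {(({
pos 26: '}' matches '{'; pop; stack = {((
pos 27: push '('; stack = {(((
pos 28: ')' matches '('; pop; stack = {((
pos 29: ')' matches '('; pop; stack = {(
pos 30: push '['; stack = {([
pos 31: ']' matches '['; pop; stack = {(
pos 32: ')' matches '('; pop; stack = {
pos 33: '}' matches '{'; pop; stack = (empty)
end: stack empty → VALID
Verdict: properly nested → yes

Answer: yes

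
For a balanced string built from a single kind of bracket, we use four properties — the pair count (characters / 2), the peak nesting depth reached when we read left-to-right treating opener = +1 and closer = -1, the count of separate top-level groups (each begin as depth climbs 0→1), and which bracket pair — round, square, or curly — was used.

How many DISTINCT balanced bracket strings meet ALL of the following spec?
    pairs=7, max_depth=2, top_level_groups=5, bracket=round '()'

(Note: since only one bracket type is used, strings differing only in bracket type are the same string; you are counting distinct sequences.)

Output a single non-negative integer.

Spec: pairs=7 depth=2 groups=5
Count(depth <= 2) = 15
Count(depth <= 1) = 0
Count(depth == 2) = 15 - 0 = 15

Answer: 15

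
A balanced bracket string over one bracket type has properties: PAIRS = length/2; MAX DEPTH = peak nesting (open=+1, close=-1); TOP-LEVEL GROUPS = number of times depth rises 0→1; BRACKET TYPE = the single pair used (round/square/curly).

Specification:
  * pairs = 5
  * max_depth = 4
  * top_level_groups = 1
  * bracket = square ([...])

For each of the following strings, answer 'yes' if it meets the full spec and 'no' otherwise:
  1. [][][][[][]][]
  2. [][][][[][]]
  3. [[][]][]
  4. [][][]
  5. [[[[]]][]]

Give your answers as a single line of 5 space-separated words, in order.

Answer: no no no no yes

Derivation:
String 1 '[][][][[][]][]': depth seq [1 0 1 0 1 0 1 2 1 2 1 0 1 0]
  -> pairs=7 depth=2 groups=5 -> no
String 2 '[][][][[][]]': depth seq [1 0 1 0 1 0 1 2 1 2 1 0]
  -> pairs=6 depth=2 groups=4 -> no
String 3 '[[][]][]': depth seq [1 2 1 2 1 0 1 0]
  -> pairs=4 depth=2 groups=2 -> no
String 4 '[][][]': depth seq [1 0 1 0 1 0]
  -> pairs=3 depth=1 groups=3 -> no
String 5 '[[[[]]][]]': depth seq [1 2 3 4 3 2 1 2 1 0]
  -> pairs=5 depth=4 groups=1 -> yes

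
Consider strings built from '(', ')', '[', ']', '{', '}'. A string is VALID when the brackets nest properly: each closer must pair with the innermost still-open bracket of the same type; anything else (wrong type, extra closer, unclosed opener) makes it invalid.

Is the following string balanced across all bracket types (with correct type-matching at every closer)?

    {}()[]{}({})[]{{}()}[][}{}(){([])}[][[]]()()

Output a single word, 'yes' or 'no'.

Answer: no

Derivation:
pos 0: push '{'; stack = {
pos 1: '}' matches '{'; pop; stack = (empty)
pos 2: push '('; stack = (
pos 3: ')' matches '('; pop; stack = (empty)
pos 4: push '['; stack = [
pos 5: ']' matches '['; pop; stack = (empty)
pos 6: push '{'; stack = {
pos 7: '}' matches '{'; pop; stack = (empty)
pos 8: push '('; stack = (
pos 9: push '{'; stack = ({
pos 10: '}' matches '{'; pop; stack = (
pos 11: ')' matches '('; pop; stack = (empty)
pos 12: push '['; stack = [
pos 13: ']' matches '['; pop; stack = (empty)
pos 14: push '{'; stack = {
pos 15: push '{'; stack = {{
pos 16: '}' matches '{'; pop; stack = {
pos 17: push '('; stack = {(
pos 18: ')' matches '('; pop; stack = {
pos 19: '}' matches '{'; pop; stack = (empty)
pos 20: push '['; stack = [
pos 21: ']' matches '['; pop; stack = (empty)
pos 22: push '['; stack = [
pos 23: saw closer '}' but top of stack is '[' (expected ']') → INVALID
Verdict: type mismatch at position 23: '}' closes '[' → no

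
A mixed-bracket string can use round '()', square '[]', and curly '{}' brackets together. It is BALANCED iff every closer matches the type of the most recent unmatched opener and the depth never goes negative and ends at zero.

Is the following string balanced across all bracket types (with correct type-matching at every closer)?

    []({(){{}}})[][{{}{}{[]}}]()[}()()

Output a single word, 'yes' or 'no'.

pos 0: push '['; stack = [
pos 1: ']' matches '['; pop; stack = (empty)
pos 2: push '('; stack = (
pos 3: push '{'; stack = ({
pos 4: push '('; stack = ({(
pos 5: ')' matches '('; pop; stack = ({
pos 6: push '{'; stack = ({{
pos 7: push '{'; stack = ({{{
pos 8: '}' matches '{'; pop; stack = ({{
pos 9: '}' matches '{'; pop; stack = ({
pos 10: '}' matches '{'; pop; stack = (
pos 11: ')' matches '('; pop; stack = (empty)
pos 12: push '['; stack = [
pos 13: ']' matches '['; pop; stack = (empty)
pos 14: push '['; stack = [
pos 15: push '{'; stack = [{
pos 16: push '{'; stack = [{{
pos 17: '}' matches '{'; pop; stack = [{
pos 18: push '{'; stack = [{{
pos 19: '}' matches '{'; pop; stack = [{
pos 20: push '{'; stack = [{{
pos 21: push '['; stack = [{{[
pos 22: ']' matches '['; pop; stack = [{{
pos 23: '}' matches '{'; pop; stack = [{
pos 24: '}' matches '{'; pop; stack = [
pos 25: ']' matches '['; pop; stack = (empty)
pos 26: push '('; stack = (
pos 27: ')' matches '('; pop; stack = (empty)
pos 28: push '['; stack = [
pos 29: saw closer '}' but top of stack is '[' (expected ']') → INVALID
Verdict: type mismatch at position 29: '}' closes '[' → no

Answer: no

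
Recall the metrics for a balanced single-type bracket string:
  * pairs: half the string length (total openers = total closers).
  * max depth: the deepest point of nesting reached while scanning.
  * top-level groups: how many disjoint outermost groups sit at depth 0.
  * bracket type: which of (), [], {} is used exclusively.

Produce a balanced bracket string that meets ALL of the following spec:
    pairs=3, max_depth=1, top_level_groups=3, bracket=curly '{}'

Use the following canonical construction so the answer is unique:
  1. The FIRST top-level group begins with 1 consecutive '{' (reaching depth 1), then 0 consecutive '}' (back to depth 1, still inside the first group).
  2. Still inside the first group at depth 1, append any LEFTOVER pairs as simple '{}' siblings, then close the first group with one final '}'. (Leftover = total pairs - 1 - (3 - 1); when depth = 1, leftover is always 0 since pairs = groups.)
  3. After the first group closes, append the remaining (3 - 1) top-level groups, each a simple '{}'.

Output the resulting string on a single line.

Spec: pairs=3 depth=1 groups=3
Leftover pairs = 3 - 1 - (3-1) = 0
First group: deep chain of depth 1 + 0 sibling pairs
Remaining 2 groups: simple '{}' each

Answer: {}{}{}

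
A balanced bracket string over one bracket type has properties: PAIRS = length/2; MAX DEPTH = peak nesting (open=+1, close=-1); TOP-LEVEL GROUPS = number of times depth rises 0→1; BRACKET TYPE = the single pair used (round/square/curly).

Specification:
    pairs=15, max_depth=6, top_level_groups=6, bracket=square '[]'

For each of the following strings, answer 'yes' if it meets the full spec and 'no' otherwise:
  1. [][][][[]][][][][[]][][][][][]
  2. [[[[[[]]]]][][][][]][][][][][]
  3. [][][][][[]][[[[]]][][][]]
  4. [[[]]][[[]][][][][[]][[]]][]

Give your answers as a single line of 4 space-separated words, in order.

String 1 '[][][][[]][][][][[]][][][][][]': depth seq [1 0 1 0 1 0 1 2 1 0 1 0 1 0 1 0 1 2 1 0 1 0 1 0 1 0 1 0 1 0]
  -> pairs=15 depth=2 groups=13 -> no
String 2 '[[[[[[]]]]][][][][]][][][][][]': depth seq [1 2 3 4 5 6 5 4 3 2 1 2 1 2 1 2 1 2 1 0 1 0 1 0 1 0 1 0 1 0]
  -> pairs=15 depth=6 groups=6 -> yes
String 3 '[][][][][[]][[[[]]][][][]]': depth seq [1 0 1 0 1 0 1 0 1 2 1 0 1 2 3 4 3 2 1 2 1 2 1 2 1 0]
  -> pairs=13 depth=4 groups=6 -> no
String 4 '[[[]]][[[]][][][][[]][[]]][]': depth seq [1 2 3 2 1 0 1 2 3 2 1 2 1 2 1 2 1 2 3 2 1 2 3 2 1 0 1 0]
  -> pairs=14 depth=3 groups=3 -> no

Answer: no yes no no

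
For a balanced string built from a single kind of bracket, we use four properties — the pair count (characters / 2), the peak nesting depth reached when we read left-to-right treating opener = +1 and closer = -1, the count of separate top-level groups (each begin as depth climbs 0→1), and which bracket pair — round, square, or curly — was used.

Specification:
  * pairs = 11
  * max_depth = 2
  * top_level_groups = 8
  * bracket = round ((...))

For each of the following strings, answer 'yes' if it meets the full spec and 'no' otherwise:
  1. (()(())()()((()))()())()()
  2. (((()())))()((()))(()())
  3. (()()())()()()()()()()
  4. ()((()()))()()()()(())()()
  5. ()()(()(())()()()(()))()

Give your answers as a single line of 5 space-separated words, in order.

Answer: no no yes no no

Derivation:
String 1 '(()(())()()((()))()())()()': depth seq [1 2 1 2 3 2 1 2 1 2 1 2 3 4 3 2 1 2 1 2 1 0 1 0 1 0]
  -> pairs=13 depth=4 groups=3 -> no
String 2 '(((()())))()((()))(()())': depth seq [1 2 3 4 3 4 3 2 1 0 1 0 1 2 3 2 1 0 1 2 1 2 1 0]
  -> pairs=12 depth=4 groups=4 -> no
String 3 '(()()())()()()()()()()': depth seq [1 2 1 2 1 2 1 0 1 0 1 0 1 0 1 0 1 0 1 0 1 0]
  -> pairs=11 depth=2 groups=8 -> yes
String 4 '()((()()))()()()()(())()()': depth seq [1 0 1 2 3 2 3 2 1 0 1 0 1 0 1 0 1 0 1 2 1 0 1 0 1 0]
  -> pairs=13 depth=3 groups=9 -> no
String 5 '()()(()(())()()()(()))()': depth seq [1 0 1 0 1 2 1 2 3 2 1 2 1 2 1 2 1 2 3 2 1 0 1 0]
  -> pairs=12 depth=3 groups=4 -> no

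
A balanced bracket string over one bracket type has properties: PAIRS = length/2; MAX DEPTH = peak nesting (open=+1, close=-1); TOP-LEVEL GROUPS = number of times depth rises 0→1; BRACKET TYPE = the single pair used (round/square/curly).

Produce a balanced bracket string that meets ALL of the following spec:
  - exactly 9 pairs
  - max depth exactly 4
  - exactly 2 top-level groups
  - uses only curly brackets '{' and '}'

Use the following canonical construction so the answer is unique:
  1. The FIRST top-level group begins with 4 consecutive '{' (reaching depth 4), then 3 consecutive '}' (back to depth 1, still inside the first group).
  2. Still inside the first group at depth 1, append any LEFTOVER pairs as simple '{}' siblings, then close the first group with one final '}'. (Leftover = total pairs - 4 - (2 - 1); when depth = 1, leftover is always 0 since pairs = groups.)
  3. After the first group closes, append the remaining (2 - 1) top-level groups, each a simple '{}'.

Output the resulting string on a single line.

Answer: {{{{}}}{}{}{}{}}{}

Derivation:
Spec: pairs=9 depth=4 groups=2
Leftover pairs = 9 - 4 - (2-1) = 4
First group: deep chain of depth 4 + 4 sibling pairs
Remaining 1 groups: simple '{}' each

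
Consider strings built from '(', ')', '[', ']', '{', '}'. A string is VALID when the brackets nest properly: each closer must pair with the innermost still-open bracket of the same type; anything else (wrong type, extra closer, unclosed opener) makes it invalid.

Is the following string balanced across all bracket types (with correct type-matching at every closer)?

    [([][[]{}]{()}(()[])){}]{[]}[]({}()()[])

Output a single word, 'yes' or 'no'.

Answer: yes

Derivation:
pos 0: push '['; stack = [
pos 1: push '('; stack = [(
pos 2: push '['; stack = [([
pos 3: ']' matches '['; pop; stack = [(
pos 4: push '['; stack = [([
pos 5: push '['; stack = [([[
pos 6: ']' matches '['; pop; stack = [([
pos 7: push '{'; stack = [([{
pos 8: '}' matches '{'; pop; stack = [([
pos 9: ']' matches '['; pop; stack = [(
pos 10: push '{'; stack = [({
pos 11: push '('; stack = [({(
pos 12: ')' matches '('; pop; stack = [({
pos 13: '}' matches '{'; pop; stack = [(
pos 14: push '('; stack = [((
pos 15: push '('; stack = [(((
pos 16: ')' matches '('; pop; stack = [((
pos 17: push '['; stack = [(([
pos 18: ']' matches '['; pop; stack = [((
pos 19: ')' matches '('; pop; stack = [(
pos 20: ')' matches '('; pop; stack = [
pos 21: push '{'; stack = [{
pos 22: '}' matches '{'; pop; stack = [
pos 23: ']' matches '['; pop; stack = (empty)
pos 24: push '{'; stack = {
pos 25: push '['; stack = {[
pos 26: ']' matches '['; pop; stack = {
pos 27: '}' matches '{'; pop; stack = (empty)
pos 28: push '['; stack = [
pos 29: ']' matches '['; pop; stack = (empty)
pos 30: push '('; stack = (
pos 31: push '{'; stack = ({
pos 32: '}' matches '{'; pop; stack = (
pos 33: push '('; stack = ((
pos 34: ')' matches '('; pop; stack = (
pos 35: push '('; stack = ((
pos 36: ')' matches '('; pop; stack = (
pos 37: push '['; stack = ([
pos 38: ']' matches '['; pop; stack = (
pos 39: ')' matches '('; pop; stack = (empty)
end: stack empty → VALID
Verdict: properly nested → yes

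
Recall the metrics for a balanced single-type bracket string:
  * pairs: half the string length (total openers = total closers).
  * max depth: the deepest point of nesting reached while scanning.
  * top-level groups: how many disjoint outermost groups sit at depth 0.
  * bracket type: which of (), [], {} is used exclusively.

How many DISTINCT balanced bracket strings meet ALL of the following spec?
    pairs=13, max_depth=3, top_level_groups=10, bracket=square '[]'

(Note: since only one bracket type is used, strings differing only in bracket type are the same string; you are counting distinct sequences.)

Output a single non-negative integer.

Spec: pairs=13 depth=3 groups=10
Count(depth <= 3) = 340
Count(depth <= 2) = 220
Count(depth == 3) = 340 - 220 = 120

Answer: 120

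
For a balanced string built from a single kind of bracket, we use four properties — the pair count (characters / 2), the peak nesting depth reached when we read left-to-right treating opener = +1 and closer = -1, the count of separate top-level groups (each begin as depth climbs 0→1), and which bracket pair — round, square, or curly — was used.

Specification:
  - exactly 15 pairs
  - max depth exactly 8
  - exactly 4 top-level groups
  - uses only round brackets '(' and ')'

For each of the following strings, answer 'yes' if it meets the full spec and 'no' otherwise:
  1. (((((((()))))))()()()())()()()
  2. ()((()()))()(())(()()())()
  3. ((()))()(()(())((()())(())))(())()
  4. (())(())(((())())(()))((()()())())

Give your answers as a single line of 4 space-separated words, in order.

Answer: yes no no no

Derivation:
String 1 '(((((((()))))))()()()())()()()': depth seq [1 2 3 4 5 6 7 8 7 6 5 4 3 2 1 2 1 2 1 2 1 2 1 0 1 0 1 0 1 0]
  -> pairs=15 depth=8 groups=4 -> yes
String 2 '()((()()))()(())(()()())()': depth seq [1 0 1 2 3 2 3 2 1 0 1 0 1 2 1 0 1 2 1 2 1 2 1 0 1 0]
  -> pairs=13 depth=3 groups=6 -> no
String 3 '((()))()(()(())((()())(())))(())()': depth seq [1 2 3 2 1 0 1 0 1 2 1 2 3 2 1 2 3 4 3 4 3 2 3 4 3 2 1 0 1 2 1 0 1 0]
  -> pairs=17 depth=4 groups=5 -> no
String 4 '(())(())(((())())(()))((()()())())': depth seq [1 2 1 0 1 2 1 0 1 2 3 4 3 2 3 2 1 2 3 2 1 0 1 2 3 2 3 2 3 2 1 2 1 0]
  -> pairs=17 depth=4 groups=4 -> no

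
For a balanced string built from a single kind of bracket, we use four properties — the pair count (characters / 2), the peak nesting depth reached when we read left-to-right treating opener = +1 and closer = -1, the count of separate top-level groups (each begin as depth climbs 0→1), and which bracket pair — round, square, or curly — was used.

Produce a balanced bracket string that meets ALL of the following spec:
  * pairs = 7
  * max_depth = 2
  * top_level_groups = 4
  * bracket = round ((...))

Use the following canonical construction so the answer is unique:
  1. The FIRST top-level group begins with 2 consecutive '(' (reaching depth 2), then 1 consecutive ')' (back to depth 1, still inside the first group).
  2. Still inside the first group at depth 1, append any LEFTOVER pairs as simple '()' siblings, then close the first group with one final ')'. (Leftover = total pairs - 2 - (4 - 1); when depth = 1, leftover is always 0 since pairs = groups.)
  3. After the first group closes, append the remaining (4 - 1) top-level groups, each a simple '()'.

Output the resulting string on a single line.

Answer: (()()())()()()

Derivation:
Spec: pairs=7 depth=2 groups=4
Leftover pairs = 7 - 2 - (4-1) = 2
First group: deep chain of depth 2 + 2 sibling pairs
Remaining 3 groups: simple '()' each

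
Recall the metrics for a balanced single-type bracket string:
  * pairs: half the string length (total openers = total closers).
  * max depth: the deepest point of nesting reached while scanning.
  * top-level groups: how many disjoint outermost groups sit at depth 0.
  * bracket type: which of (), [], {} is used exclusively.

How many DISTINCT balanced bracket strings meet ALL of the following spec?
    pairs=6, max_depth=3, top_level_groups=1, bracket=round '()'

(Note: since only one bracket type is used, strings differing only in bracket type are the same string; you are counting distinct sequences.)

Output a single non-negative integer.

Answer: 15

Derivation:
Spec: pairs=6 depth=3 groups=1
Count(depth <= 3) = 16
Count(depth <= 2) = 1
Count(depth == 3) = 16 - 1 = 15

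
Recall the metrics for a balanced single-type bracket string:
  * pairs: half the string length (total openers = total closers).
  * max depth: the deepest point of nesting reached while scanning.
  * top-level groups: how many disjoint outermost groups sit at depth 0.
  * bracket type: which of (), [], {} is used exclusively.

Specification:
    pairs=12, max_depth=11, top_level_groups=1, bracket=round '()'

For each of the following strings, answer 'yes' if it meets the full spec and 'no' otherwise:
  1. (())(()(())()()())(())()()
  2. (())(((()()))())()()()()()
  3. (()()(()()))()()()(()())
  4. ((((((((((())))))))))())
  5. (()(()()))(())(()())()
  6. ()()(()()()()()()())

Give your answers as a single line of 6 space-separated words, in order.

Answer: no no no yes no no

Derivation:
String 1 '(())(()(())()()())(())()()': depth seq [1 2 1 0 1 2 1 2 3 2 1 2 1 2 1 2 1 0 1 2 1 0 1 0 1 0]
  -> pairs=13 depth=3 groups=5 -> no
String 2 '(())(((()()))())()()()()()': depth seq [1 2 1 0 1 2 3 4 3 4 3 2 1 2 1 0 1 0 1 0 1 0 1 0 1 0]
  -> pairs=13 depth=4 groups=7 -> no
String 3 '(()()(()()))()()()(()())': depth seq [1 2 1 2 1 2 3 2 3 2 1 0 1 0 1 0 1 0 1 2 1 2 1 0]
  -> pairs=12 depth=3 groups=5 -> no
String 4 '((((((((((())))))))))())': depth seq [1 2 3 4 5 6 7 8 9 10 11 10 9 8 7 6 5 4 3 2 1 2 1 0]
  -> pairs=12 depth=11 groups=1 -> yes
String 5 '(()(()()))(())(()())()': depth seq [1 2 1 2 3 2 3 2 1 0 1 2 1 0 1 2 1 2 1 0 1 0]
  -> pairs=11 depth=3 groups=4 -> no
String 6 '()()(()()()()()()())': depth seq [1 0 1 0 1 2 1 2 1 2 1 2 1 2 1 2 1 2 1 0]
  -> pairs=10 depth=2 groups=3 -> no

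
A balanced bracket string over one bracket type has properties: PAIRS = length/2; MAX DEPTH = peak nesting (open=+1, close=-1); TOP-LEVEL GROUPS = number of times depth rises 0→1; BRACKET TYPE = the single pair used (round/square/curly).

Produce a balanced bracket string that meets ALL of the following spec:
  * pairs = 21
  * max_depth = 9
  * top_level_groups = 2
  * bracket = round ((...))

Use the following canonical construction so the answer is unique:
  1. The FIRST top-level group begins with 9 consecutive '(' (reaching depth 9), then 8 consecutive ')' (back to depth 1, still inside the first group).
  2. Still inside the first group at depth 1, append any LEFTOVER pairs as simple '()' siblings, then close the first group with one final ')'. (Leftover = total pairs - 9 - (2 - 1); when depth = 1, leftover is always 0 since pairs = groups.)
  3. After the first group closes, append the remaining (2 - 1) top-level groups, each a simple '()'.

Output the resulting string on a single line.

Spec: pairs=21 depth=9 groups=2
Leftover pairs = 21 - 9 - (2-1) = 11
First group: deep chain of depth 9 + 11 sibling pairs
Remaining 1 groups: simple '()' each

Answer: ((((((((())))))))()()()()()()()()()()())()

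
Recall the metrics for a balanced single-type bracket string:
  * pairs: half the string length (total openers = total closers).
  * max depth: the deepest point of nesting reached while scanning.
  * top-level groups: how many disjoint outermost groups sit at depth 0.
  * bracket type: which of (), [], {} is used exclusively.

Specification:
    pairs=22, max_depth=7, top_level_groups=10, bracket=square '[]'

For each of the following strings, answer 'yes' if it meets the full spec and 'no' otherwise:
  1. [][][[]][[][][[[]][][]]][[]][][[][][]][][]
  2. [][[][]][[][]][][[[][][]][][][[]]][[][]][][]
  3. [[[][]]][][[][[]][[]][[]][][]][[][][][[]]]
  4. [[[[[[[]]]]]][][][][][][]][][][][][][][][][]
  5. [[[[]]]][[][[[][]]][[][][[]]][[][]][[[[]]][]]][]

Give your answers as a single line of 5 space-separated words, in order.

Answer: no no no yes no

Derivation:
String 1 '[][][[]][[][][[[]][][]]][[]][][[][][]][][]': depth seq [1 0 1 0 1 2 1 0 1 2 1 2 1 2 3 4 3 2 3 2 3 2 1 0 1 2 1 0 1 0 1 2 1 2 1 2 1 0 1 0 1 0]
  -> pairs=21 depth=4 groups=9 -> no
String 2 '[][[][]][[][]][][[[][][]][][][[]]][[][]][][]': depth seq [1 0 1 2 1 2 1 0 1 2 1 2 1 0 1 0 1 2 3 2 3 2 3 2 1 2 1 2 1 2 3 2 1 0 1 2 1 2 1 0 1 0 1 0]
  -> pairs=22 depth=3 groups=8 -> no
String 3 '[[[][]]][][[][[]][[]][[]][][]][[][][][[]]]': depth seq [1 2 3 2 3 2 1 0 1 0 1 2 1 2 3 2 1 2 3 2 1 2 3 2 1 2 1 2 1 0 1 2 1 2 1 2 1 2 3 2 1 0]
  -> pairs=21 depth=3 groups=4 -> no
String 4 '[[[[[[[]]]]]][][][][][][]][][][][][][][][][]': depth seq [1 2 3 4 5 6 7 6 5 4 3 2 1 2 1 2 1 2 1 2 1 2 1 2 1 0 1 0 1 0 1 0 1 0 1 0 1 0 1 0 1 0 1 0]
  -> pairs=22 depth=7 groups=10 -> yes
String 5 '[[[[]]]][[][[[][]]][[][][[]]][[][]][[[[]]][]]][]': depth seq [1 2 3 4 3 2 1 0 1 2 1 2 3 4 3 4 3 2 1 2 3 2 3 2 3 4 3 2 1 2 3 2 3 2 1 2 3 4 5 4 3 2 3 2 1 0 1 0]
  -> pairs=24 depth=5 groups=3 -> no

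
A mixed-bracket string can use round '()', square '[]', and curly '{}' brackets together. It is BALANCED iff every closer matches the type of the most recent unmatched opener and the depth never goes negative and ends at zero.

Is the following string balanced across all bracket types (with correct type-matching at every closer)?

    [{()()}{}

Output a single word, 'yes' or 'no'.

pos 0: push '['; stack = [
pos 1: push '{'; stack = [{
pos 2: push '('; stack = [{(
pos 3: ')' matches '('; pop; stack = [{
pos 4: push '('; stack = [{(
pos 5: ')' matches '('; pop; stack = [{
pos 6: '}' matches '{'; pop; stack = [
pos 7: push '{'; stack = [{
pos 8: '}' matches '{'; pop; stack = [
end: stack still non-empty ([) → INVALID
Verdict: unclosed openers at end: [ → no

Answer: no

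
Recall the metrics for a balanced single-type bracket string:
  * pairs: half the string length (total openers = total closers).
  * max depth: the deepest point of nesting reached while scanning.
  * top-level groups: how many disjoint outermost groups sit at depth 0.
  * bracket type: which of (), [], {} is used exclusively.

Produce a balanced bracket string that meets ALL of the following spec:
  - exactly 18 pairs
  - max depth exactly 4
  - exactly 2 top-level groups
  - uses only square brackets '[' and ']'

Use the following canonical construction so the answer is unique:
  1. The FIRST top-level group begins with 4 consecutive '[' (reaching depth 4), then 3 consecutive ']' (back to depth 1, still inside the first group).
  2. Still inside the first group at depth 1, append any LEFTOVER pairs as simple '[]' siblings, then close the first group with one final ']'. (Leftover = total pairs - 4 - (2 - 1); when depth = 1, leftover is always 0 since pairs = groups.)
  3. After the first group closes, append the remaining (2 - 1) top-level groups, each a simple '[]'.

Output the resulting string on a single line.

Answer: [[[[]]][][][][][][][][][][][][][]][]

Derivation:
Spec: pairs=18 depth=4 groups=2
Leftover pairs = 18 - 4 - (2-1) = 13
First group: deep chain of depth 4 + 13 sibling pairs
Remaining 1 groups: simple '[]' each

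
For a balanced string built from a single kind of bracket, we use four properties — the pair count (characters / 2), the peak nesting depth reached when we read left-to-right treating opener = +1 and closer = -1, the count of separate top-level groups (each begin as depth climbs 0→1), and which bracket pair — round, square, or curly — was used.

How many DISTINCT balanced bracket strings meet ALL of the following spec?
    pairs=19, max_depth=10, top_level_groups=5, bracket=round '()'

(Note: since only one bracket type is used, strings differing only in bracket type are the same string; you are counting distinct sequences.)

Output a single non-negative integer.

Spec: pairs=19 depth=10 groups=5
Count(depth <= 10) = 123929320
Count(depth <= 9) = 123389920
Count(depth == 10) = 123929320 - 123389920 = 539400

Answer: 539400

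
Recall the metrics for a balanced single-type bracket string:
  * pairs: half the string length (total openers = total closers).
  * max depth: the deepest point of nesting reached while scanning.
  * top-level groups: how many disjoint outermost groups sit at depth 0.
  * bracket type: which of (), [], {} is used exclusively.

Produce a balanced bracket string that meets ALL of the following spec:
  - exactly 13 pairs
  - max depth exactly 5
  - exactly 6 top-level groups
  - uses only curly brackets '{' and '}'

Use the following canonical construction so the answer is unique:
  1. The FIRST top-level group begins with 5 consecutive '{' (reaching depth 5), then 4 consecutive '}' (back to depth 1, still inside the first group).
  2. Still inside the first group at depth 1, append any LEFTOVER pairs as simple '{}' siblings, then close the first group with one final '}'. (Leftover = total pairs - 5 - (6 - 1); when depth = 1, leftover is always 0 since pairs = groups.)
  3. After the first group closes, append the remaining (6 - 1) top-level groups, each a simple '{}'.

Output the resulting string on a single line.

Answer: {{{{{}}}}{}{}{}}{}{}{}{}{}

Derivation:
Spec: pairs=13 depth=5 groups=6
Leftover pairs = 13 - 5 - (6-1) = 3
First group: deep chain of depth 5 + 3 sibling pairs
Remaining 5 groups: simple '{}' each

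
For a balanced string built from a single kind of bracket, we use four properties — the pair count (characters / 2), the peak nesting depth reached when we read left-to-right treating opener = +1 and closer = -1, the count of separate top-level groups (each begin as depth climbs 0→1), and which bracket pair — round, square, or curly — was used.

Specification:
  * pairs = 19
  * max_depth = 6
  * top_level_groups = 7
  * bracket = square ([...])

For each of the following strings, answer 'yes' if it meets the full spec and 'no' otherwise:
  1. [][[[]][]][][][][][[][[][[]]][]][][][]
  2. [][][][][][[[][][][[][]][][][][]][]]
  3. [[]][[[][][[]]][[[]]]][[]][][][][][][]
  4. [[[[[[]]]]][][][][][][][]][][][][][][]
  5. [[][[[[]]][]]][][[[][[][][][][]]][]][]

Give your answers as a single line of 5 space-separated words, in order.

Answer: no no no yes no

Derivation:
String 1 '[][[[]][]][][][][][[][[][[]]][]][][][]': depth seq [1 0 1 2 3 2 1 2 1 0 1 0 1 0 1 0 1 0 1 2 1 2 3 2 3 4 3 2 1 2 1 0 1 0 1 0 1 0]
  -> pairs=19 depth=4 groups=10 -> no
String 2 '[][][][][][[[][][][[][]][][][][]][]]': depth seq [1 0 1 0 1 0 1 0 1 0 1 2 3 2 3 2 3 2 3 4 3 4 3 2 3 2 3 2 3 2 3 2 1 2 1 0]
  -> pairs=18 depth=4 groups=6 -> no
String 3 '[[]][[[][][[]]][[[]]]][[]][][][][][][]': depth seq [1 2 1 0 1 2 3 2 3 2 3 4 3 2 1 2 3 4 3 2 1 0 1 2 1 0 1 0 1 0 1 0 1 0 1 0 1 0]
  -> pairs=19 depth=4 groups=9 -> no
String 4 '[[[[[[]]]]][][][][][][][]][][][][][][]': depth seq [1 2 3 4 5 6 5 4 3 2 1 2 1 2 1 2 1 2 1 2 1 2 1 2 1 0 1 0 1 0 1 0 1 0 1 0 1 0]
  -> pairs=19 depth=6 groups=7 -> yes
String 5 '[[][[[[]]][]]][][[[][[][][][][]]][]][]': depth seq [1 2 1 2 3 4 5 4 3 2 3 2 1 0 1 0 1 2 3 2 3 4 3 4 3 4 3 4 3 4 3 2 1 2 1 0 1 0]
  -> pairs=19 depth=5 groups=4 -> no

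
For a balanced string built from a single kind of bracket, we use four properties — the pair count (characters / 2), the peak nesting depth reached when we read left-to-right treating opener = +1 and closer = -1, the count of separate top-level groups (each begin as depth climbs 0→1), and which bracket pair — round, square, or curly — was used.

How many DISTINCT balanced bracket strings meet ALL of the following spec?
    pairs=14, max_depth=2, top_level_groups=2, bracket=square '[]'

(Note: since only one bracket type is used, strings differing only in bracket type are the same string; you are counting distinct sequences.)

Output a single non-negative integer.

Spec: pairs=14 depth=2 groups=2
Count(depth <= 2) = 13
Count(depth <= 1) = 0
Count(depth == 2) = 13 - 0 = 13

Answer: 13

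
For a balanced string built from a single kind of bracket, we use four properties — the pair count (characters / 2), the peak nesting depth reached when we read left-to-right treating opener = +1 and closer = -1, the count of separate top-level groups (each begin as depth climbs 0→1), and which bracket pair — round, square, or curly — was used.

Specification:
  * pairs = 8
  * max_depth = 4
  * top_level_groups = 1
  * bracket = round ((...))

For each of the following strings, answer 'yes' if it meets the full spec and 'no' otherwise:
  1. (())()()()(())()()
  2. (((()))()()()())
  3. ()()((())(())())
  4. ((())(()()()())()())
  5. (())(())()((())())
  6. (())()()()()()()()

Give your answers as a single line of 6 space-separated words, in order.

Answer: no yes no no no no

Derivation:
String 1 '(())()()()(())()()': depth seq [1 2 1 0 1 0 1 0 1 0 1 2 1 0 1 0 1 0]
  -> pairs=9 depth=2 groups=7 -> no
String 2 '(((()))()()()())': depth seq [1 2 3 4 3 2 1 2 1 2 1 2 1 2 1 0]
  -> pairs=8 depth=4 groups=1 -> yes
String 3 '()()((())(())())': depth seq [1 0 1 0 1 2 3 2 1 2 3 2 1 2 1 0]
  -> pairs=8 depth=3 groups=3 -> no
String 4 '((())(()()()())()())': depth seq [1 2 3 2 1 2 3 2 3 2 3 2 3 2 1 2 1 2 1 0]
  -> pairs=10 depth=3 groups=1 -> no
String 5 '(())(())()((())())': depth seq [1 2 1 0 1 2 1 0 1 0 1 2 3 2 1 2 1 0]
  -> pairs=9 depth=3 groups=4 -> no
String 6 '(())()()()()()()()': depth seq [1 2 1 0 1 0 1 0 1 0 1 0 1 0 1 0 1 0]
  -> pairs=9 depth=2 groups=8 -> no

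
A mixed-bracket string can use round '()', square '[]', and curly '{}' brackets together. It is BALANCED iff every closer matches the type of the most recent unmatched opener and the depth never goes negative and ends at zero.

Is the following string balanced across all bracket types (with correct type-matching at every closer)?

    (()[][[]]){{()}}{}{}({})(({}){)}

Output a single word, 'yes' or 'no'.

pos 0: push '('; stack = (
pos 1: push '('; stack = ((
pos 2: ')' matches '('; pop; stack = (
pos 3: push '['; stack = ([
pos 4: ']' matches '['; pop; stack = (
pos 5: push '['; stack = ([
pos 6: push '['; stack = ([[
pos 7: ']' matches '['; pop; stack = ([
pos 8: ']' matches '['; pop; stack = (
pos 9: ')' matches '('; pop; stack = (empty)
pos 10: push '{'; stack = {
pos 11: push '{'; stack = {{
pos 12: push '('; stack = {{(
pos 13: ')' matches '('; pop; stack = {{
pos 14: '}' matches '{'; pop; stack = {
pos 15: '}' matches '{'; pop; stack = (empty)
pos 16: push '{'; stack = {
pos 17: '}' matches '{'; pop; stack = (empty)
pos 18: push '{'; stack = {
pos 19: '}' matches '{'; pop; stack = (empty)
pos 20: push '('; stack = (
pos 21: push '{'; stack = ({
pos 22: '}' matches '{'; pop; stack = (
pos 23: ')' matches '('; pop; stack = (empty)
pos 24: push '('; stack = (
pos 25: push '('; stack = ((
pos 26: push '{'; stack = (({
pos 27: '}' matches '{'; pop; stack = ((
pos 28: ')' matches '('; pop; stack = (
pos 29: push '{'; stack = ({
pos 30: saw closer ')' but top of stack is '{' (expected '}') → INVALID
Verdict: type mismatch at position 30: ')' closes '{' → no

Answer: no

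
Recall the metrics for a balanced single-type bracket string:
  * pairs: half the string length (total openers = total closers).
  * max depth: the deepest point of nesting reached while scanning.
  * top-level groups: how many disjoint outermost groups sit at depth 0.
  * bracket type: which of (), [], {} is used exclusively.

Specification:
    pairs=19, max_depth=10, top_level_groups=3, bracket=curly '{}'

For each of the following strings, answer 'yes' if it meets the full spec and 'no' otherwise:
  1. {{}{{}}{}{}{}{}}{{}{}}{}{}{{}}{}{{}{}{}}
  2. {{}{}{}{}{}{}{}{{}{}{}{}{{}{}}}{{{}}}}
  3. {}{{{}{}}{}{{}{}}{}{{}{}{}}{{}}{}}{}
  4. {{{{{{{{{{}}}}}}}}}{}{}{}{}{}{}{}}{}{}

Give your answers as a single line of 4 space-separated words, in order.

String 1 '{{}{{}}{}{}{}{}}{{}{}}{}{}{{}}{}{{}{}{}}': depth seq [1 2 1 2 3 2 1 2 1 2 1 2 1 2 1 0 1 2 1 2 1 0 1 0 1 0 1 2 1 0 1 0 1 2 1 2 1 2 1 0]
  -> pairs=20 depth=3 groups=7 -> no
String 2 '{{}{}{}{}{}{}{}{{}{}{}{}{{}{}}}{{{}}}}': depth seq [1 2 1 2 1 2 1 2 1 2 1 2 1 2 1 2 3 2 3 2 3 2 3 2 3 4 3 4 3 2 1 2 3 4 3 2 1 0]
  -> pairs=19 depth=4 groups=1 -> no
String 3 '{}{{{}{}}{}{{}{}}{}{{}{}{}}{{}}{}}{}': depth seq [1 0 1 2 3 2 3 2 1 2 1 2 3 2 3 2 1 2 1 2 3 2 3 2 3 2 1 2 3 2 1 2 1 0 1 0]
  -> pairs=18 depth=3 groups=3 -> no
String 4 '{{{{{{{{{{}}}}}}}}}{}{}{}{}{}{}{}}{}{}': depth seq [1 2 3 4 5 6 7 8 9 10 9 8 7 6 5 4 3 2 1 2 1 2 1 2 1 2 1 2 1 2 1 2 1 0 1 0 1 0]
  -> pairs=19 depth=10 groups=3 -> yes

Answer: no no no yes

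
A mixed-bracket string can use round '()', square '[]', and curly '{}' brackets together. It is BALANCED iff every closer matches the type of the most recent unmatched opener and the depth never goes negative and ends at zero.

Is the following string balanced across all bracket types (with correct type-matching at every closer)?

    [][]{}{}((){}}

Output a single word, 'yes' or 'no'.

pos 0: push '['; stack = [
pos 1: ']' matches '['; pop; stack = (empty)
pos 2: push '['; stack = [
pos 3: ']' matches '['; pop; stack = (empty)
pos 4: push '{'; stack = {
pos 5: '}' matches '{'; pop; stack = (empty)
pos 6: push '{'; stack = {
pos 7: '}' matches '{'; pop; stack = (empty)
pos 8: push '('; stack = (
pos 9: push '('; stack = ((
pos 10: ')' matches '('; pop; stack = (
pos 11: push '{'; stack = ({
pos 12: '}' matches '{'; pop; stack = (
pos 13: saw closer '}' but top of stack is '(' (expected ')') → INVALID
Verdict: type mismatch at position 13: '}' closes '(' → no

Answer: no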